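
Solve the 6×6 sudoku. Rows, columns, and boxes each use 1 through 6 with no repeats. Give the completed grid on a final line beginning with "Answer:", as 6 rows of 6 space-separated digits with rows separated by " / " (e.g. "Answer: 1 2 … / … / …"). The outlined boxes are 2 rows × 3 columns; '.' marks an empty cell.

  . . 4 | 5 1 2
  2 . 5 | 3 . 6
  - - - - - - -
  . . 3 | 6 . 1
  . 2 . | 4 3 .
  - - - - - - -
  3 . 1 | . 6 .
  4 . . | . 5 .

Step 1. [r6c3∈{2,6}] r6c3 is the only open cell in col 3 admitting 2, so r6c3=2.
Step 2. [r1c1∈{6}] nothing but 6 survives at r1c1 ⇒ r1c1=6.
Step 3. [r3c1∈{5}] r3c1 is down to just 5, so r3c1=5.
Step 4. [r3c2∈{4}] only 4 remains possible at r3c2. So r3c2=4.
Step 5. [r6c2∈{6}] r6c2 is down to just 6 ⇒ r6c2=6.
Step 6. [r5c6∈{4}] r5c6's peers cover all but 4. So r5c6=4.
Step 7. [r4c1∈{1}] r4c1 has the single candidate 1, so r4c1=1.
Step 8. [r6c4∈{1}] r6c4's peers cover all but 1. So r6c4=1.
Step 9. [r5c4∈{2}] only 2 remains possible at r5c4, so r5c4=2.
Step 10. [r5c2∈{5}] r5c2 has the single candidate 5 ⇒ r5c2=5.
Step 11. [r6c6∈{3}] r6c6 has the single candidate 3, so r6c6=3.
Step 12. [r4c6∈{5}] nothing but 5 survives at r4c6 ⇒ r4c6=5.
Step 13. [r3c5∈{2}] only 2 remains possible at r3c5. So r3c5=2.
Step 14. [r4c3∈{6}] only 6 remains possible at r4c3. So r4c3=6.
Step 15. [r2c5∈{4}] r2c5 has the single candidate 4, so r2c5=4.
Step 16. [r2c2∈{1}] r2c2's peers cover all but 1, so r2c2=1.
Step 17. [r1c2∈{3}] r1c2 is down to just 3, so r1c2=3.

Answer: 6 3 4 5 1 2 / 2 1 5 3 4 6 / 5 4 3 6 2 1 / 1 2 6 4 3 5 / 3 5 1 2 6 4 / 4 6 2 1 5 3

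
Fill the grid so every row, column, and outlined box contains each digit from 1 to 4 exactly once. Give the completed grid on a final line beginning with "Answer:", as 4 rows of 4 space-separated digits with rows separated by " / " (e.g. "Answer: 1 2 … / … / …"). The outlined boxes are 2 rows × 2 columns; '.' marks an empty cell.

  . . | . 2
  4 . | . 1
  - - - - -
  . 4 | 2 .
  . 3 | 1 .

Step 1. [r1c1∈{1,3}] r1c1 is the only open cell in col 1 admitting 3 ⇒ r1c1=3.
Step 2. [r4c4∈{4}] r4c4 is down to just 4, so r4c4=4.
Step 3. [r3c4∈{3}] r3c4 has the single candidate 3 ⇒ r3c4=3.
Step 4. [r2c3∈{3}] r2c3 is down to just 3, so r2c3=3.
Step 5. [r4c1∈{2}] r4c1's peers cover all but 2. So r4c1=2.
Step 6. [r1c3∈{4}] r1c3 is down to just 4. So r1c3=4.
Step 7. [r2c2∈{2}] r2c2's peers cover all but 2. So r2c2=2.
Step 8. [r1c2∈{1}] r1c2 is down to just 1 ⇒ r1c2=1.
Step 9. [r3c1∈{1}] r3c1's peers cover all but 1. So r3c1=1.

Answer: 3 1 4 2 / 4 2 3 1 / 1 4 2 3 / 2 3 1 4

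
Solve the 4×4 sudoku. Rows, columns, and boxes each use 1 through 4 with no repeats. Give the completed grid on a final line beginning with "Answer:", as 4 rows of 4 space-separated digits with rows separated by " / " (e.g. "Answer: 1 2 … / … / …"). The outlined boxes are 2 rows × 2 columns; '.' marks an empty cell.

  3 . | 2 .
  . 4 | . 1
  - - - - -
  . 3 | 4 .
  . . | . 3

Step 1. [r3c1∈{1,2}] r3c1 is the only open cell in row 3 admitting 1. So r3c1=1.
Step 2. [r4c2∈{2}] r4c2 has the single candidate 2. So r4c2=2.
Step 3. [r3c4∈{2}] r3c4 is down to just 2 ⇒ r3c4=2.
Step 4. [r4c3∈{1}] r4c3's peers cover all but 1. So r4c3=1.
Step 5. [r2c3∈{3}] r2c3's peers cover all but 3 ⇒ r2c3=3.
Step 6. [r1c2∈{1}] nothing but 1 survives at r1c2, so r1c2=1.
Step 7. [r1c4∈{4}] nothing but 4 survives at r1c4 ⇒ r1c4=4.
Step 8. [r4c1∈{4}] r4c1's peers cover all but 4 ⇒ r4c1=4.
Step 9. [r2c1∈{2}] r2c1's peers cover all but 2, so r2c1=2.

Answer: 3 1 2 4 / 2 4 3 1 / 1 3 4 2 / 4 2 1 3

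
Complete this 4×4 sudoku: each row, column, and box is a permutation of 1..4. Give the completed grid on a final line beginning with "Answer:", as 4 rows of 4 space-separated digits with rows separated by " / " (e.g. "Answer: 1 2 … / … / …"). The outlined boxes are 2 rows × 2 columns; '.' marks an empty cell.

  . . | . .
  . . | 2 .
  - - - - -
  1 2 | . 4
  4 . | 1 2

Step 1. [r2c1∈{3}] r2c1 is down to just 3. So r2c1=3.
Step 2. [r2c4∈{1}] r2c4's peers cover all but 1, so r2c4=1.
Step 3. [r1c3∈{3,4}] r1c3 is the only open cell in col 3 admitting 4, so r1c3=4.
Step 4. [r2c2∈{4}] only 4 remains possible at r2c2, so r2c2=4.
Step 5. [r3c3∈{3}] r3c3's peers cover all but 3 ⇒ r3c3=3.
Step 6. [r1c4∈{3}] nothing but 3 survives at r1c4. So r1c4=3.
Step 7. [r1c1∈{2}] r1c1 has the single candidate 2, so r1c1=2.
Step 8. [r4c2∈{3}] r4c2 is down to just 3. So r4c2=3.
Step 9. [r1c2∈{1}] nothing but 1 survives at r1c2. So r1c2=1.

Answer: 2 1 4 3 / 3 4 2 1 / 1 2 3 4 / 4 3 1 2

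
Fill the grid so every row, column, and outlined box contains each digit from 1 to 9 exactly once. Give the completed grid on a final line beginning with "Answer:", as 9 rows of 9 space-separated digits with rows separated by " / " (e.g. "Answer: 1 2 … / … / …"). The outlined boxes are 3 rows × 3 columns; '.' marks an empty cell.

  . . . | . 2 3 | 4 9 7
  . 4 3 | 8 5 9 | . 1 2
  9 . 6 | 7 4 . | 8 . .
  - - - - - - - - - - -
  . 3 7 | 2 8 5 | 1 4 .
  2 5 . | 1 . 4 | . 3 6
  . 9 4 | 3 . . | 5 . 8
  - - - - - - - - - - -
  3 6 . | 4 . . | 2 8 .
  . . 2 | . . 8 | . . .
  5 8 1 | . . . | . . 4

Step 1. [r5c5∈{7,9}] 9 has one home in box 5: r5c5, so r5c5=9.
Step 2. [r7c9∈{1,5,9}] row 7 places 5 nowhere but r7c9 ⇒ r7c9=5.
Step 3. [r8c2∈{7}] r8c2 has the single candidate 7 ⇒ r8c2=7.
Step 4. [r8c8∈{6}] r8c8 has the single candidate 6. So r8c8=6.
Step 5. [r9c8∈{7}] nothing but 7 survives at r9c8, so r9c8=7.
Step 6. [r8c9∈{1,3,9}] col 9 places 1 nowhere but r8c9. So r8c9=1.
Step 7. [r8c5∈{3}] r8c5 has the single candidate 3 ⇒ r8c5=3.
Step 8. [r9c5∈{6}] only 6 remains possible at r9c5, so r9c5=6.
Step 9. [r3c6∈{1}] r3c6 has the single candidate 1, so r3c6=1.
Step 10. [r6c6∈{6,7}] col 6 places 6 nowhere but r6c6 ⇒ r6c6=6.
Step 11. [r1c1∈{1,8}] across col 1, 8 lands solely at r1c1. So r1c1=8.
Step 12. [r9c4∈{9}] only 9 remains possible at r9c4, so r9c4=9.
Step 13. [r7c6∈{7}] r7c6's peers cover all but 7 ⇒ r7c6=7.
Step 14. [r7c3∈{9}] only 9 remains possible at r7c3. So r7c3=9.
Step 15. [r7c5∈{1}] r7c5 has the single candidate 1. So r7c5=1.
Step 16. [r5c7∈{7}] r5c7 is down to just 7, so r5c7=7.
Step 17. [r6c8∈{2}] r6c8 is down to just 2. So r6c8=2.
Step 18. [r6c5∈{7}] r6c5's peers cover all but 7, so r6c5=7.
Step 19. [r1c4∈{6}] r1c4 has the single candidate 6. So r1c4=6.
Step 20. [r8c7∈{9}] r8c7 has the single candidate 9, so r8c7=9.
Step 21. [r6c1∈{1}] nothing but 1 survives at r6c1, so r6c1=1.
Step 22. [r1c2∈{1}] r1c2's peers cover all but 1. So r1c2=1.
Step 23. [r8c4∈{5}] r8c4 has the single candidate 5 ⇒ r8c4=5.
Step 24. [r2c1∈{7}] r2c1 is down to just 7, so r2c1=7.
Step 25. [r4c9∈{9}] r4c9 is down to just 9. So r4c9=9.
Step 26. [r1c3∈{5}] r1c3's peers cover all but 5. So r1c3=5.
Step 27. [r4c1∈{6}] nothing but 6 survives at r4c1 ⇒ r4c1=6.
Step 28. [r3c2∈{2}] r3c2 is down to just 2. So r3c2=2.
Step 29. [r9c6∈{2}] r9c6's peers cover all but 2. So r9c6=2.
Step 30. [r5c3∈{8}] r5c3's peers cover all but 8. So r5c3=8.
Step 31. [r2c7∈{6}] r2c7 is down to just 6. So r2c7=6.
Step 32. [r3c8∈{5}] only 5 remains possible at r3c8 ⇒ r3c8=5.
Step 33. [r3c9∈{3}] r3c9 has the single candidate 3, so r3c9=3.
Step 34. [r8c1∈{4}] r8c1 has the single candidate 4, so r8c1=4.
Step 35. [r9c7∈{3}] r9c7 is down to just 3. So r9c7=3.

Answer: 8 1 5 6 2 3 4 9 7 / 7 4 3 8 5 9 6 1 2 / 9 2 6 7 4 1 8 5 3 / 6 3 7 2 8 5 1 4 9 / 2 5 8 1 9 4 7 3 6 / 1 9 4 3 7 6 5 2 8 / 3 6 9 4 1 7 2 8 5 / 4 7 2 5 3 8 9 6 1 / 5 8 1 9 6 2 3 7 4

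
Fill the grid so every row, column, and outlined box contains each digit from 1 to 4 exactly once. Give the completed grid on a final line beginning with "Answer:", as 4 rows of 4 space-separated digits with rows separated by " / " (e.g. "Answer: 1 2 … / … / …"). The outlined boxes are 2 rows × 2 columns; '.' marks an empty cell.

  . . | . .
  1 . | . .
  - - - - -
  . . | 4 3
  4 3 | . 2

Step 1. [r3c1∈{2}] r3c1's peers cover all but 2 ⇒ r3c1=2.
Step 2. [r2c4∈{4}] r2c4 has the single candidate 4, so r2c4=4.
Step 3. [r2c2∈{2}] r2c2's peers cover all but 2. So r2c2=2.
Step 4. [r1c3∈{1,2,3}] across row 1, 2 lands solely at r1c3 ⇒ r1c3=2.
Step 5. [r4c3∈{1}] only 1 remains possible at r4c3, so r4c3=1.
Step 6. [r1c4∈{1}] r1c4 has the single candidate 1 ⇒ r1c4=1.
Step 7. [r1c2∈{4}] r1c2 has the single candidate 4. So r1c2=4.
Step 8. [r1c1∈{3}] nothing but 3 survives at r1c1. So r1c1=3.
Step 9. [r2c3∈{3}] nothing but 3 survives at r2c3. So r2c3=3.
Step 10. [r3c2∈{1}] r3c2 is down to just 1. So r3c2=1.

Answer: 3 4 2 1 / 1 2 3 4 / 2 1 4 3 / 4 3 1 2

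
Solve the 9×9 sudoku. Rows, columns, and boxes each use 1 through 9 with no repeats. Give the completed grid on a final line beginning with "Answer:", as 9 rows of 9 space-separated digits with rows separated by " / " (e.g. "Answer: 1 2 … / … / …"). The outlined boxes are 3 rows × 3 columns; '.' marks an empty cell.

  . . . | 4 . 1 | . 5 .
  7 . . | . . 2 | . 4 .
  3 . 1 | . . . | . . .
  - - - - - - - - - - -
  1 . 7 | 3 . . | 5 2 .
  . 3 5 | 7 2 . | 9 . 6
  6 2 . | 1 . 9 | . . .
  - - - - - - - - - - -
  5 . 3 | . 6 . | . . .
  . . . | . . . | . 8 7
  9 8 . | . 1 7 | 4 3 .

Step 1. [r3c8∈{6,7,9}] in col 8, 6 fits only at r3c8 ⇒ r3c8=6.
Step 2. [r2c4∈{5,6,8,9}] 6 has one home in col 4: r2c4, so r2c4=6.
Step 3. [r6c5∈{4,5,8}] row 6 places 5 nowhere but r6c5 ⇒ r6c5=5.
Step 4. [r3c2∈{4,5,9}] row 3 places 4 nowhere but r3c2 ⇒ r3c2=4.
Step 5. [r7c6∈{4,8}] in row 7, 4 fits only at r7c6 ⇒ r7c6=4.
Step 6. [r5c6∈{8}] r5c6 has the single candidate 8, so r5c6=8.
Step 7. [r1c1∈{2,8}] in col 1, 8 fits only at r1c1. So r1c1=8.
Step 8. [r1c3∈{2,6,9}] box 1 places 2 nowhere but r1c3 ⇒ r1c3=2.
Step 9. [r4c9∈{4,8}] in row 4, 8 fits only at r4c9, so r4c9=8.
Step 10. [r2c3∈{9}] only 9 remains possible at r2c3. So r2c3=9.
Step 11. [r8c7∈{1,2,6}] 6 has one home in col 7: r8c7 ⇒ r8c7=6.
Step 12. [r7c8∈{1,9}] col 8 places 9 nowhere but r7c8. So r7c8=9.
Step 13. [r8c6∈{3,5}] r8c6 is the only open cell in col 6 admitting 3. So r8c6=3.
Step 14. [r8c4∈{2,5,9}] 5 has one home in row 8: r8c4. So r8c4=5.
Step 15. [r3c4∈{8,9}] across col 4, 9 lands solely at r3c4 ⇒ r3c4=9.
Step 16. [r3c9∈{2}] r3c9 has the single candidate 2. So r3c9=2.
Step 17. [r7c9∈{1}] r7c9 has the single candidate 1. So r7c9=1.
Step 18. [r2c9∈{3}] nothing but 3 survives at r2c9. So r2c9=3.
Step 19. [r1c7∈{7}] r1c7's peers cover all but 7, so r1c7=7.
Step 20. [r5c1∈{4}] only 4 remains possible at r5c1. So r5c1=4.
Step 21. [r3c7∈{8}] r3c7's peers cover all but 8, so r3c7=8.
Step 22. [r7c7∈{2}] r7c7's peers cover all but 2. So r7c7=2.
Step 23. [r9c4∈{2}] r9c4's peers cover all but 2 ⇒ r9c4=2.
Step 24. [r4c5∈{4}] r4c5's peers cover all but 4. So r4c5=4.
Step 25. [r6c8∈{7}] r6c8's peers cover all but 7. So r6c8=7.
Step 26. [r1c2∈{6}] only 6 remains possible at r1c2, so r1c2=6.
Step 27. [r5c8∈{1}] nothing but 1 survives at r5c8 ⇒ r5c8=1.
Step 28. [r4c6∈{6}] r4c6's peers cover all but 6. So r4c6=6.
Step 29. [r2c2∈{5}] nothing but 5 survives at r2c2 ⇒ r2c2=5.
Step 30. [r2c7∈{1}] r2c7's peers cover all but 1. So r2c7=1.
Step 31. [r7c4∈{8}] r7c4 is down to just 8. So r7c4=8.
Step 32. [r8c3∈{4}] r8c3's peers cover all but 4. So r8c3=4.
Step 33. [r3c6∈{5}] r3c6 is down to just 5. So r3c6=5.
Step 34. [r1c5∈{3}] r1c5 is down to just 3, so r1c5=3.
Step 35. [r9c9∈{5}] r9c9 is down to just 5, so r9c9=5.
Step 36. [r9c3∈{6}] only 6 remains possible at r9c3. So r9c3=6.
Step 37. [r7c2∈{7}] r7c2 is down to just 7 ⇒ r7c2=7.
Step 38. [r4c2∈{9}] nothing but 9 survives at r4c2. So r4c2=9.
Step 39. [r6c7∈{3}] r6c7 is down to just 3. So r6c7=3.
Step 40. [r8c1∈{2}] nothing but 2 survives at r8c1. So r8c1=2.
Step 41. [r6c9∈{4}] only 4 remains possible at r6c9. So r6c9=4.
Step 42. [r8c5∈{9}] r8c5 has the single candidate 9 ⇒ r8c5=9.
Step 43. [r1c9∈{9}] r1c9 is down to just 9, so r1c9=9.
Step 44. [r3c5∈{7}] nothing but 7 survives at r3c5 ⇒ r3c5=7.
Step 45. [r8c2∈{1}] r8c2's peers cover all but 1 ⇒ r8c2=1.
Step 46. [r6c3∈{8}] r6c3 is down to just 8. So r6c3=8.
Step 47. [r2c5∈{8}] r2c5's peers cover all but 8 ⇒ r2c5=8.

Answer: 8 6 2 4 3 1 7 5 9 / 7 5 9 6 8 2 1 4 3 / 3 4 1 9 7 5 8 6 2 / 1 9 7 3 4 6 5 2 8 / 4 3 5 7 2 8 9 1 6 / 6 2 8 1 5 9 3 7 4 / 5 7 3 8 6 4 2 9 1 / 2 1 4 5 9 3 6 8 7 / 9 8 6 2 1 7 4 3 5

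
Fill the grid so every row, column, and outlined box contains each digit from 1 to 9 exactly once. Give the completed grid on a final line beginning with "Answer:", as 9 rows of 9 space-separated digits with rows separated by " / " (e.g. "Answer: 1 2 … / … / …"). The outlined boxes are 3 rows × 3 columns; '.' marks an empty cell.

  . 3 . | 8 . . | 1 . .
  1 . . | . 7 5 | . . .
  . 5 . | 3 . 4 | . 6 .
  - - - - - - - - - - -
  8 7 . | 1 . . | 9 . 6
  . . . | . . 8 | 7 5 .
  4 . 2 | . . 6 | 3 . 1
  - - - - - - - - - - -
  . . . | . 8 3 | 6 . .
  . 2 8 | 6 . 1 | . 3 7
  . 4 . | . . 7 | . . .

Step 1. [r1c6∈{2,9}] r1c6 is the only open cell in col 6 admitting 9 ⇒ r1c6=9.
Step 2. [r2c4∈{2}] only 2 remains possible at r2c4. So r2c4=2.
Step 3. [r6c2∈{9}] r6c2's peers cover all but 9. So r6c2=9.
Step 4. [r9c5∈{2,5,9}] r9c5 is the only open cell in box 8 admitting 2, so r9c5=2.
Step 5. [r5c9∈{2,4}] across row 5, 2 lands solely at r5c9, so r5c9=2.
Step 6. [r7c8∈{1,2,4,9}] 2 has one home in row 7: r7c8. So r7c8=2.
Step 7. [r4c3∈{3,5}] across box 4, 5 lands solely at r4c3, so r4c3=5.
Step 8. [r2c2∈{6,8}] 8 has one home in col 2: r2c2, so r2c2=8.
Step 9. [r2c7∈{4}] r2c7 is down to just 4. So r2c7=4.
Step 10. [r8c5∈{4,5,9}] across row 8, 4 lands solely at r8c5. So r8c5=4.
Step 11. [r8c1∈{5,9}] row 8 places 9 nowhere but r8c1 ⇒ r8c1=9.
Step 12. [r2c3∈{6,9}] r2c3 is the only open cell in row 2 admitting 6, so r2c3=6.
Step 13. [r7c2∈{1}] r7c2's peers cover all but 1. So r7c2=1.
Step 14. [r9c1∈{3,5,6}] in row 9, 6 fits only at r9c1, so r9c1=6.
Step 15. [r7c1∈{5,7}] in col 1, 5 fits only at r7c1 ⇒ r7c1=5.
Step 16. [r9c4∈{5,9}] r9c4 is the only open cell in box 8 admitting 5 ⇒ r9c4=5.
Step 17. [r9c7∈{8}] only 8 remains possible at r9c7 ⇒ r9c7=8.
Step 18. [r9c9∈{9}] r9c9 is down to just 9 ⇒ r9c9=9.
Step 19. [r1c8∈{7}] r1c8 has the single candidate 7, so r1c8=7.
Step 20. [r3c1∈{2,7}] across col 1, 7 lands solely at r3c1 ⇒ r3c1=7.
Step 21. [r5c5∈{3,9}] r5c5 is the only open cell in col 5 admitting 9. So r5c5=9.
Step 22. [r5c1∈{3}] r5c1 has the single candidate 3, so r5c1=3.
Step 23. [r1c5∈{6}] nothing but 6 survives at r1c5 ⇒ r1c5=6.
Step 24. [r2c8∈{9}] r2c8 has the single candidate 9. So r2c8=9.
Step 25. [r9c8∈{1}] r9c8 has the single candidate 1. So r9c8=1.
Step 26. [r3c9∈{8}] only 8 remains possible at r3c9, so r3c9=8.
Step 27. [r4c6∈{2}] r4c6 is down to just 2 ⇒ r4c6=2.
Step 28. [r8c7∈{5}] only 5 remains possible at r8c7. So r8c7=5.
Step 29. [r5c3∈{1}] r5c3 is down to just 1. So r5c3=1.
Step 30. [r6c4∈{7}] only 7 remains possible at r6c4 ⇒ r6c4=7.
Step 31. [r7c9∈{4}] r7c9 has the single candidate 4, so r7c9=4.
Step 32. [r4c5∈{3}] r4c5's peers cover all but 3 ⇒ r4c5=3.
Step 33. [r1c3∈{4}] r1c3's peers cover all but 4. So r1c3=4.
Step 34. [r4c8∈{4}] r4c8's peers cover all but 4 ⇒ r4c8=4.
Step 35. [r2c9∈{3}] r2c9 has the single candidate 3. So r2c9=3.
Step 36. [r5c2∈{6}] r5c2's peers cover all but 6, so r5c2=6.
Step 37. [r3c5∈{1}] r3c5 is down to just 1 ⇒ r3c5=1.
Step 38. [r9c3∈{3}] r9c3's peers cover all but 3 ⇒ r9c3=3.
Step 39. [r6c8∈{8}] nothing but 8 survives at r6c8. So r6c8=8.
Step 40. [r7c4∈{9}] r7c4 has the single candidate 9, so r7c4=9.
Step 41. [r6c5∈{5}] nothing but 5 survives at r6c5. So r6c5=5.
Step 42. [r7c3∈{7}] only 7 remains possible at r7c3. So r7c3=7.
Step 43. [r3c7∈{2}] r3c7 is down to just 2, so r3c7=2.
Step 44. [r3c3∈{9}] r3c3 has the single candidate 9. So r3c3=9.
Step 45. [r1c1∈{2}] nothing but 2 survives at r1c1, so r1c1=2.
Step 46. [r5c4∈{4}] only 4 remains possible at r5c4 ⇒ r5c4=4.
Step 47. [r1c9∈{5}] r1c9's peers cover all but 5, so r1c9=5.

Answer: 2 3 4 8 6 9 1 7 5 / 1 8 6 2 7 5 4 9 3 / 7 5 9 3 1 4 2 6 8 / 8 7 5 1 3 2 9 4 6 / 3 6 1 4 9 8 7 5 2 / 4 9 2 7 5 6 3 8 1 / 5 1 7 9 8 3 6 2 4 / 9 2 8 6 4 1 5 3 7 / 6 4 3 5 2 7 8 1 9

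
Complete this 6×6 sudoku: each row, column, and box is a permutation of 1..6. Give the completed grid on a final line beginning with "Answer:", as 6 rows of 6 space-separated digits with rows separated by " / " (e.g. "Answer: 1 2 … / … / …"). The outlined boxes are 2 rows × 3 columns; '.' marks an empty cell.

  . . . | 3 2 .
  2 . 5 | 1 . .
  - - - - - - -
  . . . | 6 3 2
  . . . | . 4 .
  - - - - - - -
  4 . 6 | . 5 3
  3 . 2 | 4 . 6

Step 1. [r4c6∈{1,5}] 1 has one home in col 6: r4c6 ⇒ r4c6=1.
Step 2. [r4c2∈{2,3,5,6}] r4c2 is the only open cell in row 4 admitting 2, so r4c2=2.
Step 3. [r5c2∈{1}] only 1 remains possible at r5c2 ⇒ r5c2=1.
Step 4. [r2c6∈{4}] r2c6's peers cover all but 4 ⇒ r2c6=4.
Step 5. [r4c1∈{5,6}] row 4 places 6 nowhere but r4c1. So r4c1=6.
Step 6. [r3c1∈{1,5}] 5 has one home in col 1: r3c1. So r3c1=5.
Step 7. [r3c2∈{4}] r3c2's peers cover all but 4 ⇒ r3c2=4.
Step 8. [r1c2∈{6}] r1c2's peers cover all but 6 ⇒ r1c2=6.
Step 9. [r1c3∈{1,4}] in row 1, 4 fits only at r1c3. So r1c3=4.
Step 10. [r4c3∈{3}] r4c3's peers cover all but 3 ⇒ r4c3=3.
Step 11. [r3c3∈{1}] only 1 remains possible at r3c3, so r3c3=1.
Step 12. [r2c5∈{6}] nothing but 6 survives at r2c5. So r2c5=6.
Step 13. [r1c6∈{5}] r1c6's peers cover all but 5, so r1c6=5.
Step 14. [r5c4∈{2}] only 2 remains possible at r5c4. So r5c4=2.
Step 15. [r6c2∈{5}] r6c2 has the single candidate 5 ⇒ r6c2=5.
Step 16. [r6c5∈{1}] nothing but 1 survives at r6c5 ⇒ r6c5=1.
Step 17. [r2c2∈{3}] nothing but 3 survives at r2c2, so r2c2=3.
Step 18. [r4c4∈{5}] r4c4 has the single candidate 5. So r4c4=5.
Step 19. [r1c1∈{1}] r1c1 is down to just 1, so r1c1=1.

Answer: 1 6 4 3 2 5 / 2 3 5 1 6 4 / 5 4 1 6 3 2 / 6 2 3 5 4 1 / 4 1 6 2 5 3 / 3 5 2 4 1 6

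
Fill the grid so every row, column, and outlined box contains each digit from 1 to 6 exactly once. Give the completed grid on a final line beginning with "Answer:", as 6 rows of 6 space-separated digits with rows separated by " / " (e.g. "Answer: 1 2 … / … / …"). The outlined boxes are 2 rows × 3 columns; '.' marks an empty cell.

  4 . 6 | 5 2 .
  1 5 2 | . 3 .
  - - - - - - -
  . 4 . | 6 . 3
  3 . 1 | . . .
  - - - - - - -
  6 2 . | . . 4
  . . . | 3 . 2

Step 1. [r3c3∈{5}] nothing but 5 survives at r3c3 ⇒ r3c3=5.
Step 2. [r5c5∈{1,5}] in row 5, 5 fits only at r5c5. So r5c5=5.
Step 3. [r3c5∈{1}] r3c5's peers cover all but 1 ⇒ r3c5=1.
Step 4. [r4c5∈{4}] r4c5 is down to just 4, so r4c5=4.
Step 5. [r1c2∈{3}] nothing but 3 survives at r1c2 ⇒ r1c2=3.
Step 6. [r4c4∈{2}] only 2 remains possible at r4c4. So r4c4=2.
Step 7. [r6c2∈{1}] r6c2's peers cover all but 1. So r6c2=1.
Step 8. [r6c5∈{6}] r6c5's peers cover all but 6. So r6c5=6.
Step 9. [r2c4∈{4}] r2c4's peers cover all but 4. So r2c4=4.
Step 10. [r2c6∈{6}] r2c6 is down to just 6. So r2c6=6.
Step 11. [r5c3∈{3}] r5c3's peers cover all but 3, so r5c3=3.
Step 12. [r6c3∈{4}] r6c3 is down to just 4. So r6c3=4.
Step 13. [r5c4∈{1}] only 1 remains possible at r5c4. So r5c4=1.
Step 14. [r1c6∈{1}] r1c6 is down to just 1, so r1c6=1.
Step 15. [r3c1∈{2}] nothing but 2 survives at r3c1 ⇒ r3c1=2.
Step 16. [r4c6∈{5}] r4c6 has the single candidate 5, so r4c6=5.
Step 17. [r6c1∈{5}] r6c1 has the single candidate 5 ⇒ r6c1=5.
Step 18. [r4c2∈{6}] only 6 remains possible at r4c2. So r4c2=6.

Answer: 4 3 6 5 2 1 / 1 5 2 4 3 6 / 2 4 5 6 1 3 / 3 6 1 2 4 5 / 6 2 3 1 5 4 / 5 1 4 3 6 2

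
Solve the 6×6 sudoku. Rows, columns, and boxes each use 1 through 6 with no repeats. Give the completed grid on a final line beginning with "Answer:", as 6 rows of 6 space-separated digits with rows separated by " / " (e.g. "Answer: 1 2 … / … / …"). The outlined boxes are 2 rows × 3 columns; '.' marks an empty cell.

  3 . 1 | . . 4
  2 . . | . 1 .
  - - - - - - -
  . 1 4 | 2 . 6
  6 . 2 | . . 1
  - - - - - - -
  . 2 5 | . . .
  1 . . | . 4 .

Step 1. [r5c6∈{3}] r5c6 is down to just 3. So r5c6=3.
Step 2. [r2c6∈{5}] only 5 remains possible at r2c6, so r2c6=5.
Step 3. [r1c4∈{6}] only 6 remains possible at r1c4. So r1c4=6.
Step 4. [r4c2∈{3,5}] across box 3, 3 lands solely at r4c2 ⇒ r4c2=3.
Step 5. [r2c3∈{6}] r2c3 is down to just 6, so r2c3=6.
Step 6. [r4c5∈{5}] r4c5 is down to just 5 ⇒ r4c5=5.
Step 7. [r3c5∈{3}] r3c5 has the single candidate 3, so r3c5=3.
Step 8. [r1c2∈{5}] r1c2's peers cover all but 5, so r1c2=5.
Step 9. [r5c5∈{6}] r5c5 has the single candidate 6. So r5c5=6.
Step 10. [r3c1∈{5}] r3c1 has the single candidate 5 ⇒ r3c1=5.
Step 11. [r6c3∈{3}] r6c3's peers cover all but 3. So r6c3=3.
Step 12. [r4c4∈{4}] r4c4 has the single candidate 4. So r4c4=4.
Step 13. [r2c2∈{4}] r2c2 has the single candidate 4, so r2c2=4.
Step 14. [r5c1∈{4}] r5c1's peers cover all but 4 ⇒ r5c1=4.
Step 15. [r6c2∈{6}] nothing but 6 survives at r6c2. So r6c2=6.
Step 16. [r2c4∈{3}] nothing but 3 survives at r2c4. So r2c4=3.
Step 17. [r5c4∈{1}] r5c4 has the single candidate 1. So r5c4=1.
Step 18. [r6c4∈{5}] r6c4 is down to just 5, so r6c4=5.
Step 19. [r1c5∈{2}] only 2 remains possible at r1c5 ⇒ r1c5=2.
Step 20. [r6c6∈{2}] r6c6 has the single candidate 2. So r6c6=2.

Answer: 3 5 1 6 2 4 / 2 4 6 3 1 5 / 5 1 4 2 3 6 / 6 3 2 4 5 1 / 4 2 5 1 6 3 / 1 6 3 5 4 2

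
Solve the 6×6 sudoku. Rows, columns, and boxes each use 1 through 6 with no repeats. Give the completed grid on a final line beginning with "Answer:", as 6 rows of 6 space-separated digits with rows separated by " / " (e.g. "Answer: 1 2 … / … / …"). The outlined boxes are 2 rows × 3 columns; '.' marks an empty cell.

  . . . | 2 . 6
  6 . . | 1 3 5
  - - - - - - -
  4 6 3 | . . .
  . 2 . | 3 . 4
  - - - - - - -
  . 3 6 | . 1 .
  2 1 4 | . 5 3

Step 1. [r1c2∈{4,5}] in col 2, 5 fits only at r1c2 ⇒ r1c2=5.
Step 2. [r1c3∈{1}] r1c3 is down to just 1 ⇒ r1c3=1.
Step 3. [r3c5∈{2}] nothing but 2 survives at r3c5. So r3c5=2.
Step 4. [r5c1∈{5}] nothing but 5 survives at r5c1 ⇒ r5c1=5.
Step 5. [r3c4∈{5}] r3c4 is down to just 5, so r3c4=5.
Step 6. [r5c4∈{4}] only 4 remains possible at r5c4, so r5c4=4.
Step 7. [r4c5∈{6}] only 6 remains possible at r4c5, so r4c5=6.
Step 8. [r6c4∈{6}] r6c4's peers cover all but 6 ⇒ r6c4=6.
Step 9. [r1c1∈{3}] r1c1 has the single candidate 3 ⇒ r1c1=3.
Step 10. [r2c3∈{2}] only 2 remains possible at r2c3, so r2c3=2.
Step 11. [r4c3∈{5}] nothing but 5 survives at r4c3, so r4c3=5.
Step 12. [r2c2∈{4}] r2c2 has the single candidate 4. So r2c2=4.
Step 13. [r4c1∈{1}] nothing but 1 survives at r4c1. So r4c1=1.
Step 14. [r1c5∈{4}] only 4 remains possible at r1c5, so r1c5=4.
Step 15. [r3c6∈{1}] r3c6's peers cover all but 1. So r3c6=1.
Step 16. [r5c6∈{2}] r5c6 is down to just 2, so r5c6=2.

Answer: 3 5 1 2 4 6 / 6 4 2 1 3 5 / 4 6 3 5 2 1 / 1 2 5 3 6 4 / 5 3 6 4 1 2 / 2 1 4 6 5 3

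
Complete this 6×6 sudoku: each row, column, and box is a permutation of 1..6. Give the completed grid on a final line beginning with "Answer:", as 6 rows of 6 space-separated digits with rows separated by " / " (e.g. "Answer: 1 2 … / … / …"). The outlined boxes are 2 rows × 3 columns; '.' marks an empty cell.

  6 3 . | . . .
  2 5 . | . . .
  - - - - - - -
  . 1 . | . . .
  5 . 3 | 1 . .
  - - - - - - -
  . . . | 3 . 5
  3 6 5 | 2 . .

Step 1. [r3c1∈{4}] r3c1 has the single candidate 4 ⇒ r3c1=4.
Step 2. [r5c5∈{1,4,6}] in row 5, 6 fits only at r5c5, so r5c5=6.
Step 3. [r4c6∈{2,4,6}] r4c6 is the only open cell in row 4 admitting 6, so r4c6=6.
Step 4. [r4c5∈{2,4}] row 4 places 4 nowhere but r4c5, so r4c5=4.
Step 5. [r6c6∈{1,4}] 4 has one home in row 6: r6c6. So r6c6=4.
Step 6. [r5c2∈{2,4}] col 2 places 4 nowhere but r5c2 ⇒ r5c2=4.
Step 7. [r6c5∈{1}] r6c5's peers cover all but 1. So r6c5=1.
Step 8. [r5c3∈{1,2}] r5c3 is the only open cell in row 5 admitting 2. So r5c3=2.
Step 9. [r3c4∈{5}] nothing but 5 survives at r3c4 ⇒ r3c4=5.
Step 10. [r1c4∈{4}] r1c4 is down to just 4. So r1c4=4.
Step 11. [r2c5∈{3}] nothing but 3 survives at r2c5. So r2c5=3.
Step 12. [r1c3∈{1}] nothing but 1 survives at r1c3. So r1c3=1.
Step 13. [r3c5∈{2}] only 2 remains possible at r3c5, so r3c5=2.
Step 14. [r2c6∈{1}] r2c6 is down to just 1. So r2c6=1.
Step 15. [r4c2∈{2}] r4c2's peers cover all but 2. So r4c2=2.
Step 16. [r5c1∈{1}] only 1 remains possible at r5c1, so r5c1=1.
Step 17. [r1c6∈{2}] r1c6 has the single candidate 2, so r1c6=2.
Step 18. [r2c4∈{6}] r2c4 has the single candidate 6 ⇒ r2c4=6.
Step 19. [r3c3∈{6}] nothing but 6 survives at r3c3, so r3c3=6.
Step 20. [r3c6∈{3}] only 3 remains possible at r3c6, so r3c6=3.
Step 21. [r2c3∈{4}] r2c3 has the single candidate 4 ⇒ r2c3=4.
Step 22. [r1c5∈{5}] r1c5 has the single candidate 5, so r1c5=5.

Answer: 6 3 1 4 5 2 / 2 5 4 6 3 1 / 4 1 6 5 2 3 / 5 2 3 1 4 6 / 1 4 2 3 6 5 / 3 6 5 2 1 4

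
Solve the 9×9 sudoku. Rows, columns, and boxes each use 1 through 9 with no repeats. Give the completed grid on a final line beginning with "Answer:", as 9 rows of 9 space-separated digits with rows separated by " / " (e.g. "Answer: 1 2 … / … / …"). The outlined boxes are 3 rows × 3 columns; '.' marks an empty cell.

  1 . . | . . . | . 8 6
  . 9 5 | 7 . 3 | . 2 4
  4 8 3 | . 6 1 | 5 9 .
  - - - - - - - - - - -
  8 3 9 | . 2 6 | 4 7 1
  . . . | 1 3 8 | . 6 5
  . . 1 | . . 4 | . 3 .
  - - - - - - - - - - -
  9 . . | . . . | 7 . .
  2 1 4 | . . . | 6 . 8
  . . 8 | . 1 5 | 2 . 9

Step 1. [r6c5∈{5,7,9}] r6c5 is the only open cell in box 5 admitting 7, so r6c5=7.
Step 2. [r7c4∈{2,3,4,6,8}] r7c4 is the only open cell in col 4 admitting 8 ⇒ r7c4=8.
Step 3. [r6c4∈{5,9}] in box 5, 9 fits only at r6c4. So r6c4=9.
Step 4. [r9c4∈{3,4,6}] 6 has one home in col 4: r9c4 ⇒ r9c4=6.
Step 5. [r7c2∈{5,6}] 5 has one home in box 7: r7c2, so r7c2=5.
Step 6. [r5c1∈{7}] only 7 remains possible at r5c1, so r5c1=7.
Step 7. [r1c4∈{2,4,5}] 4 has one home in col 4: r1c4, so r1c4=4.
Step 8. [r5c3∈{2}] r5c3 has the single candidate 2 ⇒ r5c3=2.
Step 9. [r8c5∈{9}] nothing but 9 survives at r8c5. So r8c5=9.
Step 10. [r1c2∈{2,7}] col 2 places 2 nowhere but r1c2. So r1c2=2.
Step 11. [r6c2∈{6}] r6c2 has the single candidate 6. So r6c2=6.
Step 12. [r7c8∈{1,4}] in row 7, 1 fits only at r7c8. So r7c8=1.
Step 13. [r9c8∈{4}] r9c8 is down to just 4 ⇒ r9c8=4.
Step 14. [r4c4∈{5}] r4c4's peers cover all but 5 ⇒ r4c4=5.
Step 15. [r7c9∈{3}] r7c9 is down to just 3. So r7c9=3.
Step 16. [r2c5∈{8}] r2c5 is down to just 8, so r2c5=8.
Step 17. [r5c7∈{9}] nothing but 9 survives at r5c7, so r5c7=9.
Step 18. [r7c5∈{4}] only 4 remains possible at r7c5. So r7c5=4.
Step 19. [r5c2∈{4}] only 4 remains possible at r5c2, so r5c2=4.
Step 20. [r9c2∈{7}] r9c2 is down to just 7, so r9c2=7.
Step 21. [r6c7∈{8}] nothing but 8 survives at r6c7 ⇒ r6c7=8.
Step 22. [r7c6∈{2}] only 2 remains possible at r7c6, so r7c6=2.
Step 23. [r1c3∈{7}] r1c3 is down to just 7 ⇒ r1c3=7.
Step 24. [r9c1∈{3}] nothing but 3 survives at r9c1 ⇒ r9c1=3.
Step 25. [r1c5∈{5}] r1c5 is down to just 5 ⇒ r1c5=5.
Step 26. [r2c1∈{6}] only 6 remains possible at r2c1 ⇒ r2c1=6.
Step 27. [r6c9∈{2}] r6c9's peers cover all but 2, so r6c9=2.
Step 28. [r1c7∈{3}] only 3 remains possible at r1c7, so r1c7=3.
Step 29. [r8c4∈{3}] r8c4 is down to just 3 ⇒ r8c4=3.
Step 30. [r8c6∈{7}] r8c6 has the single candidate 7, so r8c6=7.
Step 31. [r6c1∈{5}] nothing but 5 survives at r6c1. So r6c1=5.
Step 32. [r2c7∈{1}] r2c7's peers cover all but 1, so r2c7=1.
Step 33. [r3c9∈{7}] r3c9's peers cover all but 7, so r3c9=7.
Step 34. [r1c6∈{9}] r1c6's peers cover all but 9, so r1c6=9.
Step 35. [r8c8∈{5}] r8c8 has the single candidate 5. So r8c8=5.
Step 36. [r7c3∈{6}] r7c3 has the single candidate 6. So r7c3=6.
Step 37. [r3c4∈{2}] r3c4's peers cover all but 2. So r3c4=2.

Answer: 1 2 7 4 5 9 3 8 6 / 6 9 5 7 8 3 1 2 4 / 4 8 3 2 6 1 5 9 7 / 8 3 9 5 2 6 4 7 1 / 7 4 2 1 3 8 9 6 5 / 5 6 1 9 7 4 8 3 2 / 9 5 6 8 4 2 7 1 3 / 2 1 4 3 9 7 6 5 8 / 3 7 8 6 1 5 2 4 9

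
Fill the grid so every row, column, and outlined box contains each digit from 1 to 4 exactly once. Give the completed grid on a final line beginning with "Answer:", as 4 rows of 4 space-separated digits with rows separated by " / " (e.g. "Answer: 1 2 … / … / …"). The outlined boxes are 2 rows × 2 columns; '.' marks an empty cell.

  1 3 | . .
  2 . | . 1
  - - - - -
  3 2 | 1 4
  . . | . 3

Step 1. [r1c3∈{2,4}] across row 1, 4 lands solely at r1c3, so r1c3=4.
Step 2. [r2c2∈{4}] r2c2 is down to just 4, so r2c2=4.
Step 3. [r4c1∈{4}] r4c1's peers cover all but 4 ⇒ r4c1=4.
Step 4. [r4c3∈{2}] r4c3 is down to just 2. So r4c3=2.
Step 5. [r2c3∈{3}] nothing but 3 survives at r2c3. So r2c3=3.
Step 6. [r1c4∈{2}] r1c4 is down to just 2 ⇒ r1c4=2.
Step 7. [r4c2∈{1}] r4c2 has the single candidate 1. So r4c2=1.

Answer: 1 3 4 2 / 2 4 3 1 / 3 2 1 4 / 4 1 2 3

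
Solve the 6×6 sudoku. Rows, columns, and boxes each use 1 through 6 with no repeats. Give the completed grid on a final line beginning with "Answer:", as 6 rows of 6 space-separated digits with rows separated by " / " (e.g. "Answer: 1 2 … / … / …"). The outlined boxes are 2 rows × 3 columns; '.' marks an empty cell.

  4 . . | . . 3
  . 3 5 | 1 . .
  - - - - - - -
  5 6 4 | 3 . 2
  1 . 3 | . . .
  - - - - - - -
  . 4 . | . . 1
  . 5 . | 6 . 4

Step 1. [r2c6∈{6}] r2c6 has the single candidate 6, so r2c6=6.
Step 2. [r2c1∈{2}] only 2 remains possible at r2c1. So r2c1=2.
Step 3. [r4c4∈{4,5}] across col 4, 4 lands solely at r4c4 ⇒ r4c4=4.
Step 4. [r6c3∈{1,2}] row 6 places 1 nowhere but r6c3 ⇒ r6c3=1.
Step 5. [r6c5∈{2,3}] across row 6, 2 lands solely at r6c5 ⇒ r6c5=2.
Step 6. [r1c5∈{5}] r1c5's peers cover all but 5. So r1c5=5.
Step 7. [r5c1∈{3,6}] in col 1, 6 fits only at r5c1. So r5c1=6.
Step 8. [r1c2∈{1}] only 1 remains possible at r1c2 ⇒ r1c2=1.
Step 9. [r2c5∈{4}] r2c5 is down to just 4, so r2c5=4.
Step 10. [r5c3∈{2}] r5c3 has the single candidate 2. So r5c3=2.
Step 11. [r1c4∈{2}] only 2 remains possible at r1c4, so r1c4=2.
Step 12. [r4c2∈{2}] nothing but 2 survives at r4c2, so r4c2=2.
Step 13. [r5c5∈{3}] r5c5's peers cover all but 3, so r5c5=3.
Step 14. [r5c4∈{5}] nothing but 5 survives at r5c4. So r5c4=5.
Step 15. [r4c5∈{6}] r4c5 has the single candidate 6 ⇒ r4c5=6.
Step 16. [r6c1∈{3}] only 3 remains possible at r6c1, so r6c1=3.
Step 17. [r4c6∈{5}] nothing but 5 survives at r4c6. So r4c6=5.
Step 18. [r3c5∈{1}] r3c5's peers cover all but 1. So r3c5=1.
Step 19. [r1c3∈{6}] only 6 remains possible at r1c3, so r1c3=6.

Answer: 4 1 6 2 5 3 / 2 3 5 1 4 6 / 5 6 4 3 1 2 / 1 2 3 4 6 5 / 6 4 2 5 3 1 / 3 5 1 6 2 4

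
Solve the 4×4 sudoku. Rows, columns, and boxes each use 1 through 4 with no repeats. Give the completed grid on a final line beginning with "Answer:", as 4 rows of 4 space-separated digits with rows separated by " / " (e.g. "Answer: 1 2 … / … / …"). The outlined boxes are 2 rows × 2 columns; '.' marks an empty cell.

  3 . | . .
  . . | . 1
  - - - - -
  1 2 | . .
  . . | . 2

Step 1. [r2c2∈{4}] r2c2 has the single candidate 4. So r2c2=4.
Step 2. [r2c3∈{2,3}] 3 has one home in row 2: r2c3, so r2c3=3.
Step 3. [r3c3∈{4}] r3c3 has the single candidate 4, so r3c3=4.
Step 4. [r3c4∈{3}] r3c4 has the single candidate 3. So r3c4=3.
Step 5. [r1c4∈{4}] nothing but 4 survives at r1c4 ⇒ r1c4=4.
Step 6. [r1c3∈{2}] r1c3 has the single candidate 2 ⇒ r1c3=2.
Step 7. [r4c3∈{1}] only 1 remains possible at r4c3, so r4c3=1.
Step 8. [r2c1∈{2}] r2c1's peers cover all but 2. So r2c1=2.
Step 9. [r4c1∈{4}] nothing but 4 survives at r4c1 ⇒ r4c1=4.
Step 10. [r1c2∈{1}] only 1 remains possible at r1c2. So r1c2=1.
Step 11. [r4c2∈{3}] r4c2 has the single candidate 3. So r4c2=3.

Answer: 3 1 2 4 / 2 4 3 1 / 1 2 4 3 / 4 3 1 2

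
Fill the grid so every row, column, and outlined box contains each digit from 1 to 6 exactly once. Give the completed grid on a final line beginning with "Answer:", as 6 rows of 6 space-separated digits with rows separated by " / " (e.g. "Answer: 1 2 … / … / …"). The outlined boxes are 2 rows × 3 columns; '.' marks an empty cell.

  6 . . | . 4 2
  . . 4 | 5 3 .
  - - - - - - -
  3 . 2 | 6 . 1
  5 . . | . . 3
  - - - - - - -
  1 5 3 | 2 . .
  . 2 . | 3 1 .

Step 1. [r2c2∈{1}] r2c2 has the single candidate 1 ⇒ r2c2=1.
Step 2. [r5c5∈{6}] r5c5 is down to just 6. So r5c5=6.
Step 3. [r4c2∈{4,6}] r4c2 is the only open cell in col 2 admitting 6 ⇒ r4c2=6.
Step 4. [r5c6∈{4}] r5c6 is down to just 4 ⇒ r5c6=4.
Step 5. [r4c4∈{4}] nothing but 4 survives at r4c4. So r4c4=4.
Step 6. [r4c5∈{2}] r4c5's peers cover all but 2. So r4c5=2.
Step 7. [r4c3∈{1}] nothing but 1 survives at r4c3 ⇒ r4c3=1.
Step 8. [r1c4∈{1}] r1c4 has the single candidate 1 ⇒ r1c4=1.
Step 9. [r6c1∈{4}] r6c1 is down to just 4. So r6c1=4.
Step 10. [r1c2∈{3}] nothing but 3 survives at r1c2. So r1c2=3.
Step 11. [r6c3∈{6}] r6c3 has the single candidate 6, so r6c3=6.
Step 12. [r2c6∈{6}] r2c6's peers cover all but 6. So r2c6=6.
Step 13. [r1c3∈{5}] r1c3's peers cover all but 5. So r1c3=5.
Step 14. [r6c6∈{5}] r6c6 is down to just 5, so r6c6=5.
Step 15. [r3c2∈{4}] r3c2's peers cover all but 4 ⇒ r3c2=4.
Step 16. [r3c5∈{5}] r3c5 has the single candidate 5, so r3c5=5.
Step 17. [r2c1∈{2}] only 2 remains possible at r2c1, so r2c1=2.

Answer: 6 3 5 1 4 2 / 2 1 4 5 3 6 / 3 4 2 6 5 1 / 5 6 1 4 2 3 / 1 5 3 2 6 4 / 4 2 6 3 1 5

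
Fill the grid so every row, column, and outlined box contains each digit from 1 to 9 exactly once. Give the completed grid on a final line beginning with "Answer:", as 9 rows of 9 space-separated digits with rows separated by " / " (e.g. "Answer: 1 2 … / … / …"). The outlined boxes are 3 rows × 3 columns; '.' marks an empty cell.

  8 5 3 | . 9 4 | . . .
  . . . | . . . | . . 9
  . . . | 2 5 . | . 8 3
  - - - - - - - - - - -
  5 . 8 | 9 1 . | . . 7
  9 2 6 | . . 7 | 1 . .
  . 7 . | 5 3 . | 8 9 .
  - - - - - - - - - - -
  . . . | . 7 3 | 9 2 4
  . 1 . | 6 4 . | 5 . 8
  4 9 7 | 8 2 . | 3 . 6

Step 1. [r2c5∈{6,8}] 6 has one home in col 5: r2c5 ⇒ r2c5=6.
Step 2. [r2c2∈{4}] nothing but 4 survives at r2c2 ⇒ r2c2=4.
Step 3. [r3c6∈{1}] only 1 remains possible at r3c6. So r3c6=1.
Step 4. [r3c2∈{6}] only 6 remains possible at r3c2, so r3c2=6.
Step 5. [r2c8∈{1,5,7}] across row 2, 5 lands solely at r2c8, so r2c8=5.
Step 6. [r1c4∈{7}] nothing but 7 survives at r1c4. So r1c4=7.
Step 7. [r6c9∈{2}] r6c9's peers cover all but 2, so r6c9=2.
Step 8. [r3c7∈{4,7}] 4 has one home in row 3: r3c7. So r3c7=4.
Step 9. [r4c7∈{6}] r4c7's peers cover all but 6. So r4c7=6.
Step 10. [r4c8∈{3,4}] row 4 places 4 nowhere but r4c8 ⇒ r4c8=4.
Step 11. [r2c7∈{2,7}] r2c7 is the only open cell in col 7 admitting 7 ⇒ r2c7=7.
Step 12. [r6c1∈{1}] nothing but 1 survives at r6c1, so r6c1=1.
Step 13. [r8c3∈{2}] r8c3 has the single candidate 2. So r8c3=2.
Step 14. [r1c9∈{1}] nothing but 1 survives at r1c9 ⇒ r1c9=1.
Step 15. [r6c6∈{6}] only 6 remains possible at r6c6 ⇒ r6c6=6.
Step 16. [r1c7∈{2}] nothing but 2 survives at r1c7 ⇒ r1c7=2.
Step 17. [r3c3∈{9}] r3c3 is down to just 9 ⇒ r3c3=9.
Step 18. [r7c2∈{8}] r7c2's peers cover all but 8 ⇒ r7c2=8.
Step 19. [r9c8∈{1}] nothing but 1 survives at r9c8, so r9c8=1.
Step 20. [r4c6∈{2}] r4c6's peers cover all but 2 ⇒ r4c6=2.
Step 21. [r4c2∈{3}] only 3 remains possible at r4c2 ⇒ r4c2=3.
Step 22. [r2c1∈{2}] r2c1 is down to just 2, so r2c1=2.
Step 23. [r6c3∈{4}] r6c3 has the single candidate 4. So r6c3=4.
Step 24. [r3c1∈{7}] r3c1's peers cover all but 7 ⇒ r3c1=7.
Step 25. [r5c5∈{8}] r5c5's peers cover all but 8, so r5c5=8.
Step 26. [r8c6∈{9}] r8c6 has the single candidate 9. So r8c6=9.
Step 27. [r5c8∈{3}] r5c8 has the single candidate 3, so r5c8=3.
Step 28. [r7c3∈{5}] nothing but 5 survives at r7c3. So r7c3=5.
Step 29. [r2c4∈{3}] nothing but 3 survives at r2c4 ⇒ r2c4=3.
Step 30. [r7c4∈{1}] r7c4's peers cover all but 1 ⇒ r7c4=1.
Step 31. [r2c3∈{1}] r2c3 is down to just 1. So r2c3=1.
Step 32. [r7c1∈{6}] r7c1 has the single candidate 6, so r7c1=6.
Step 33. [r9c6∈{5}] r9c6's peers cover all but 5 ⇒ r9c6=5.
Step 34. [r1c8∈{6}] r1c8's peers cover all but 6, so r1c8=6.
Step 35. [r8c1∈{3}] nothing but 3 survives at r8c1, so r8c1=3.
Step 36. [r5c4∈{4}] r5c4 is down to just 4 ⇒ r5c4=4.
Step 37. [r2c6∈{8}] nothing but 8 survives at r2c6 ⇒ r2c6=8.
Step 38. [r8c8∈{7}] r8c8 is down to just 7, so r8c8=7.
Step 39. [r5c9∈{5}] r5c9 is down to just 5, so r5c9=5.

Answer: 8 5 3 7 9 4 2 6 1 / 2 4 1 3 6 8 7 5 9 / 7 6 9 2 5 1 4 8 3 / 5 3 8 9 1 2 6 4 7 / 9 2 6 4 8 7 1 3 5 / 1 7 4 5 3 6 8 9 2 / 6 8 5 1 7 3 9 2 4 / 3 1 2 6 4 9 5 7 8 / 4 9 7 8 2 5 3 1 6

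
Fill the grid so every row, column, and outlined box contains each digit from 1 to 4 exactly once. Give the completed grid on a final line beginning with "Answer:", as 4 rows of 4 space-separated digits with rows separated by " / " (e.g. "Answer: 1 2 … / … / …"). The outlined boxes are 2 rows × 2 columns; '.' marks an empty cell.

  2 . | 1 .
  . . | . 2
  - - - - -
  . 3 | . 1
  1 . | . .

Step 1. [r1c2∈{4}] nothing but 4 survives at r1c2. So r1c2=4.
Step 2. [r2c3∈{3,4}] row 2 places 4 nowhere but r2c3. So r2c3=4.
Step 3. [r4c3∈{2,3}] 3 has one home in col 3: r4c3 ⇒ r4c3=3.
Step 4. [r2c2∈{1}] nothing but 1 survives at r2c2, so r2c2=1.
Step 5. [r3c1∈{4}] r3c1 has the single candidate 4 ⇒ r3c1=4.
Step 6. [r3c3∈{2}] nothing but 2 survives at r3c3, so r3c3=2.
Step 7. [r2c1∈{3}] nothing but 3 survives at r2c1 ⇒ r2c1=3.
Step 8. [r4c4∈{4}] r4c4 is down to just 4 ⇒ r4c4=4.
Step 9. [r4c2∈{2}] r4c2 has the single candidate 2. So r4c2=2.
Step 10. [r1c4∈{3}] r1c4 is down to just 3 ⇒ r1c4=3.

Answer: 2 4 1 3 / 3 1 4 2 / 4 3 2 1 / 1 2 3 4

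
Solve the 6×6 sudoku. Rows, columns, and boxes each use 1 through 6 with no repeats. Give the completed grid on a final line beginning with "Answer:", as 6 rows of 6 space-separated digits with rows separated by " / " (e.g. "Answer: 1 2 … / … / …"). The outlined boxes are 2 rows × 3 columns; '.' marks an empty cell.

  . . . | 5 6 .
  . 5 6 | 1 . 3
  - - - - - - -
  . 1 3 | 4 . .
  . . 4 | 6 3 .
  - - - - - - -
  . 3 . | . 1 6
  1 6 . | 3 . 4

Step 1. [r1c6∈{2}] nothing but 2 survives at r1c6 ⇒ r1c6=2.
Step 2. [r5c1∈{2,4,5}] r5c1 is the only open cell in row 5 admitting 4, so r5c1=4.
Step 3. [r6c5∈{2,5}] box 6 places 5 nowhere but r6c5 ⇒ r6c5=5.
Step 4. [r3c1∈{2,5,6}] 6 has one home in row 3: r3c1 ⇒ r3c1=6.
Step 5. [r4c1∈{2,5}] across col 1, 5 lands solely at r4c1, so r4c1=5.
Step 6. [r6c3∈{2}] nothing but 2 survives at r6c3 ⇒ r6c3=2.
Step 7. [r1c1∈{3}] r1c1 has the single candidate 3, so r1c1=3.
Step 8. [r1c3∈{1}] r1c3's peers cover all but 1. So r1c3=1.
Step 9. [r5c3∈{5}] nothing but 5 survives at r5c3 ⇒ r5c3=5.
Step 10. [r1c2∈{4}] r1c2's peers cover all but 4 ⇒ r1c2=4.
Step 11. [r4c2∈{2}] r4c2 has the single candidate 2 ⇒ r4c2=2.
Step 12. [r2c1∈{2}] only 2 remains possible at r2c1. So r2c1=2.
Step 13. [r4c6∈{1}] r4c6's peers cover all but 1, so r4c6=1.
Step 14. [r3c6∈{5}] only 5 remains possible at r3c6 ⇒ r3c6=5.
Step 15. [r3c5∈{2}] r3c5 has the single candidate 2 ⇒ r3c5=2.
Step 16. [r2c5∈{4}] r2c5 is down to just 4, so r2c5=4.
Step 17. [r5c4∈{2}] r5c4 is down to just 2, so r5c4=2.

Answer: 3 4 1 5 6 2 / 2 5 6 1 4 3 / 6 1 3 4 2 5 / 5 2 4 6 3 1 / 4 3 5 2 1 6 / 1 6 2 3 5 4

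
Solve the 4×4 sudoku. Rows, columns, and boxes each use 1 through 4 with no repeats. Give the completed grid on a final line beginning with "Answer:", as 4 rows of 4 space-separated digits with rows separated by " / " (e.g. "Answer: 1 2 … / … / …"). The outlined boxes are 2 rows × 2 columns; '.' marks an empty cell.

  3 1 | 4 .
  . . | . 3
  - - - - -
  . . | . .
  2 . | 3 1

Step 1. [r3c4∈{2,4}] r3c4 is the only open cell in col 4 admitting 4, so r3c4=4.
Step 2. [r2c2∈{2,4}] col 2 places 2 nowhere but r2c2, so r2c2=2.
Step 3. [r3c3∈{2}] nothing but 2 survives at r3c3. So r3c3=2.
Step 4. [r2c1∈{4}] r2c1 is down to just 4. So r2c1=4.
Step 5. [r1c4∈{2}] r1c4 has the single candidate 2, so r1c4=2.
Step 6. [r2c3∈{1}] r2c3's peers cover all but 1. So r2c3=1.
Step 7. [r3c1∈{1}] r3c1 has the single candidate 1. So r3c1=1.
Step 8. [r4c2∈{4}] r4c2's peers cover all but 4. So r4c2=4.
Step 9. [r3c2∈{3}] only 3 remains possible at r3c2, so r3c2=3.

Answer: 3 1 4 2 / 4 2 1 3 / 1 3 2 4 / 2 4 3 1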